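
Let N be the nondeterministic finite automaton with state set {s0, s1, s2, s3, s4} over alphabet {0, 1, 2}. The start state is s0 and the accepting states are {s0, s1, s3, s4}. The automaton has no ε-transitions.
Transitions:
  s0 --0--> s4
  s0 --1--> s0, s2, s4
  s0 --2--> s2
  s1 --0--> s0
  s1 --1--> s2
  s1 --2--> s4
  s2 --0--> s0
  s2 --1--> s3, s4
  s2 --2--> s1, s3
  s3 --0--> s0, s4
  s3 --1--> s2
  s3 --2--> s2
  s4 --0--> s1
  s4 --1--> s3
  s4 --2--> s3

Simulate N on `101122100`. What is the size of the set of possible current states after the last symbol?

Start: {s0}
read 1: {s0, s2, s4}
read 0: {s0, s1, s4}
read 1: {s0, s2, s3, s4}
read 1: {s0, s2, s3, s4}
read 2: {s1, s2, s3}
read 2: {s1, s2, s3, s4}
read 1: {s2, s3, s4}
read 0: {s0, s1, s4}
read 0: {s0, s1, s4}
Final reachable set {s0, s1, s4} has 3 states.

3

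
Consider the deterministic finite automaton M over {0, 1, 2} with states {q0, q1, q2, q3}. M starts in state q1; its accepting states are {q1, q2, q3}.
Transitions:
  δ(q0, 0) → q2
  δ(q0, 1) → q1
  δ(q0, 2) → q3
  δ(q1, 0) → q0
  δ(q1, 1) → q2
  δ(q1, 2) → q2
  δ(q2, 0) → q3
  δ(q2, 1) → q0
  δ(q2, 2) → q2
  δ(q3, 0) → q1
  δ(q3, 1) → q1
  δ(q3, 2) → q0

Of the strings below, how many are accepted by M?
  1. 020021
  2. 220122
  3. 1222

3

020021: accepted
220122: accepted
1222: accepted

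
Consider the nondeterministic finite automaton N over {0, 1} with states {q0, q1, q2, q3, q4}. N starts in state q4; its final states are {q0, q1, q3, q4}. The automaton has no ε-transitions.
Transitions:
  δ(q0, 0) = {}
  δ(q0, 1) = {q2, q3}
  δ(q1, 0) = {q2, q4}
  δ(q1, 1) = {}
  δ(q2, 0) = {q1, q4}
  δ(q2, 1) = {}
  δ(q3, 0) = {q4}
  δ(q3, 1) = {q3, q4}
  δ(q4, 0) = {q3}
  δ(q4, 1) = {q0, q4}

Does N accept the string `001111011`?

Start: {q4}
read 0: {q3}
read 0: {q4}
read 1: {q0, q4}
read 1: {q0, q2, q3, q4}
read 1: {q0, q2, q3, q4}
read 1: {q0, q2, q3, q4}
read 0: {q1, q3, q4}
read 1: {q0, q3, q4}
read 1: {q0, q2, q3, q4}
Reachable ∩ accepting = {q0, q3, q4} — nonempty.

accepted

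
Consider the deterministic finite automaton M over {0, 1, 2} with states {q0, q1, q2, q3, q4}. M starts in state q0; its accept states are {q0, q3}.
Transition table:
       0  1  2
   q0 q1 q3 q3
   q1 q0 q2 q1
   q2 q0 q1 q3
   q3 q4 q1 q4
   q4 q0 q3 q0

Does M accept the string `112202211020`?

rejected

q0 --1--> q3
q3 --1--> q1
q1 --2--> q1
q1 --2--> q1
q1 --0--> q0
q0 --2--> q3
q3 --2--> q4
q4 --1--> q3
q3 --1--> q1
q1 --0--> q0
q0 --2--> q3
q3 --0--> q4
End in state q4, which is not an accepting state.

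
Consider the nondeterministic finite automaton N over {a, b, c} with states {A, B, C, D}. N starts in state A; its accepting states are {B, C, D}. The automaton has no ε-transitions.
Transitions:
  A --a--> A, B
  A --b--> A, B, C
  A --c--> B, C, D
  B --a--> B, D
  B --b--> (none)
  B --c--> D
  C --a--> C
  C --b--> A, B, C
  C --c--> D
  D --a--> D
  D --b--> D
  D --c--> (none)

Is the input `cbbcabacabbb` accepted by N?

accepted

Start: {A}
read c: {B, C, D}
read b: {A, B, C, D}
read b: {A, B, C, D}
read c: {B, C, D}
read a: {B, C, D}
read b: {A, B, C, D}
read a: {A, B, C, D}
read c: {B, C, D}
read a: {B, C, D}
read b: {A, B, C, D}
read b: {A, B, C, D}
read b: {A, B, C, D}
Reachable ∩ accepting = {B, C, D} — nonempty.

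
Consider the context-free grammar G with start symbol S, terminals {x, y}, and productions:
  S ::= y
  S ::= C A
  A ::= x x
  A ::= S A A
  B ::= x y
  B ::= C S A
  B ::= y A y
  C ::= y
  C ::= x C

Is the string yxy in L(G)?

no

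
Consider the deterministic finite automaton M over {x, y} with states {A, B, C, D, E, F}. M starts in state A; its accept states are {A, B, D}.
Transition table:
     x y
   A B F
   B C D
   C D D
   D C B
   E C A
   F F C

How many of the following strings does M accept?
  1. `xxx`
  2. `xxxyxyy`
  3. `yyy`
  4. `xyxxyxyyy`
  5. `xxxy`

`xxx`: accepted
`xxxyxyy`: accepted
`yyy`: accepted
`xyxxyxyyy`: accepted
`xxxy`: accepted

5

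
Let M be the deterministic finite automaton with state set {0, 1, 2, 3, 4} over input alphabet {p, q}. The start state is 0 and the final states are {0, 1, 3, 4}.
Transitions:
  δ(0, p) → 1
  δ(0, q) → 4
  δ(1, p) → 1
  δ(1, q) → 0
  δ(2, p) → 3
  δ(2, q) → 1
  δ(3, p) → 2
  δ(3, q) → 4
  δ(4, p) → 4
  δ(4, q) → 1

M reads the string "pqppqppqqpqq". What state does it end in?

0 --p--> 1
1 --q--> 0
0 --p--> 1
1 --p--> 1
1 --q--> 0
0 --p--> 1
1 --p--> 1
1 --q--> 0
0 --q--> 4
4 --p--> 4
4 --q--> 1
1 --q--> 0

0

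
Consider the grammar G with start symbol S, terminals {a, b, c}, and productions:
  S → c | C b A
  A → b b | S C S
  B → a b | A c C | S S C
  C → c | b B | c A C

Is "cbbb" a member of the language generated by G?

S ⇒ CbA ⇒ cbA ⇒ cbbb

yes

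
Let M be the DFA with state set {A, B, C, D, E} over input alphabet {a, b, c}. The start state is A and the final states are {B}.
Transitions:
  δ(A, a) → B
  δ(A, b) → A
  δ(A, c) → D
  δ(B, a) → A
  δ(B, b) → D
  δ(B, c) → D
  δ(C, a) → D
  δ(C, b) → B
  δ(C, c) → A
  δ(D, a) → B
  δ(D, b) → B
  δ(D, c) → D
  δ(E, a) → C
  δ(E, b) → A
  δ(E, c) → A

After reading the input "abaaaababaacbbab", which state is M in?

A --a--> B
B --b--> D
D --a--> B
B --a--> A
A --a--> B
B --a--> A
A --b--> A
A --a--> B
B --b--> D
D --a--> B
B --a--> A
A --c--> D
D --b--> B
B --b--> D
D --a--> B
B --b--> D

D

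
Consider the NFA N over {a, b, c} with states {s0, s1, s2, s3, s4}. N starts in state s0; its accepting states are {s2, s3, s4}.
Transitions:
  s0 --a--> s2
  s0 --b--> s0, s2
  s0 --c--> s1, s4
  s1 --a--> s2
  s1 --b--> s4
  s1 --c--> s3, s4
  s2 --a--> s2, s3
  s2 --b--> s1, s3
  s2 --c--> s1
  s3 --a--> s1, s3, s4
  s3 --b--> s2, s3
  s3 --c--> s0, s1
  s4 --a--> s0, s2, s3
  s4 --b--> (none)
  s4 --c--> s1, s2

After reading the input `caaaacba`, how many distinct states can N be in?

Start: {s0}
read c: {s1, s4}
read a: {s0, s2, s3}
read a: {s1, s2, s3, s4}
read a: {s0, s1, s2, s3, s4}
read a: {s0, s1, s2, s3, s4}
read c: {s0, s1, s2, s3, s4}
read b: {s0, s1, s2, s3, s4}
read a: {s0, s1, s2, s3, s4}
Final reachable set {s0, s1, s2, s3, s4} has 5 states.

5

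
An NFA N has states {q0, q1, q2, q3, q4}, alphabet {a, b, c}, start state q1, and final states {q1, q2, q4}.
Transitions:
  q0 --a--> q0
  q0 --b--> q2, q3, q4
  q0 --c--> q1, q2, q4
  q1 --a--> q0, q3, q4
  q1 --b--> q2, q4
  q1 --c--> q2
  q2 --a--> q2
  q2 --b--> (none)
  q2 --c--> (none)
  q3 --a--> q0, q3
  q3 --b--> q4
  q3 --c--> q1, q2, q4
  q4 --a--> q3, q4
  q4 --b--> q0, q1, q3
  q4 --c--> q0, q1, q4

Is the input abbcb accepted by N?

Start: {q1}
read a: {q0, q3, q4}
read b: {q0, q1, q2, q3, q4}
read b: {q0, q1, q2, q3, q4}
read c: {q0, q1, q2, q4}
read b: {q0, q1, q2, q3, q4}
Reachable ∩ accepting = {q1, q2, q4} — nonempty.

accepted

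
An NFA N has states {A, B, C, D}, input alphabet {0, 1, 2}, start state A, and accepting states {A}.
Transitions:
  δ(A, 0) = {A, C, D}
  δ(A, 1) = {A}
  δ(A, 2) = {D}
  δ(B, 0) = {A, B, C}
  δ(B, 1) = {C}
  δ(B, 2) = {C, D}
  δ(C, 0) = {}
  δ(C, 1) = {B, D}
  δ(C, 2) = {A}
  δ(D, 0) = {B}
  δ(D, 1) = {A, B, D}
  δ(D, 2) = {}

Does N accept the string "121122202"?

Start: {A}
read 1: {A}
read 2: {D}
read 1: {A, B, D}
read 1: {A, B, C, D}
read 2: {A, C, D}
read 2: {A, D}
read 2: {D}
read 0: {B}
read 2: {C, D}
Reachable ∩ accepting = {} — empty.

rejected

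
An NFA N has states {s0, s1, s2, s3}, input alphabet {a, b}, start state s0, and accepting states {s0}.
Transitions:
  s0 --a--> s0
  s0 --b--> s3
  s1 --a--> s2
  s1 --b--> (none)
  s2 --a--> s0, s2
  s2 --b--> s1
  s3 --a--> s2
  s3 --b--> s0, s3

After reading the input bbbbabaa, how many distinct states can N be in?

Start: {s0}
read b: {s3}
read b: {s0, s3}
read b: {s0, s3}
read b: {s0, s3}
read a: {s0, s2}
read b: {s1, s3}
read a: {s2}
read a: {s0, s2}
Final reachable set {s0, s2} has 2 states.

2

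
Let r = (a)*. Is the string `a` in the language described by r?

Split into 1 piece a; each matches a.

yes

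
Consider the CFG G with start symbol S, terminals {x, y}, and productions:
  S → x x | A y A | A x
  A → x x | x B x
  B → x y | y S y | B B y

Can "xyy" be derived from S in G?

no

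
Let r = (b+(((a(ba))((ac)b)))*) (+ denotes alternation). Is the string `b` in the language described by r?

The left alternative b matches b.

yes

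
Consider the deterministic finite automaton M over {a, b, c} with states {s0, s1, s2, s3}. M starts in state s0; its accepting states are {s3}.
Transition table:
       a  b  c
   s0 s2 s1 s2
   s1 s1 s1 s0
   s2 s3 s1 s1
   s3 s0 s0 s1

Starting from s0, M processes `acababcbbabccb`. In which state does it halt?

s1

s0 --a--> s2
s2 --c--> s1
s1 --a--> s1
s1 --b--> s1
s1 --a--> s1
s1 --b--> s1
s1 --c--> s0
s0 --b--> s1
s1 --b--> s1
s1 --a--> s1
s1 --b--> s1
s1 --c--> s0
s0 --c--> s2
s2 --b--> s1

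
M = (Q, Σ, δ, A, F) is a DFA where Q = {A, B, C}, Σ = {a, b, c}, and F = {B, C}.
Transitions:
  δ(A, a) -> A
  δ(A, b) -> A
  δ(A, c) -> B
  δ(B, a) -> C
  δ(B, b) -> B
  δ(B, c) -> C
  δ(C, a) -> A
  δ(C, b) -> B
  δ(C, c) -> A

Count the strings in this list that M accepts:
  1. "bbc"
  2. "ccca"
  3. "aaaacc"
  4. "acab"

3

"bbc": accepted
"ccca": rejected
"aaaacc": accepted
"acab": accepted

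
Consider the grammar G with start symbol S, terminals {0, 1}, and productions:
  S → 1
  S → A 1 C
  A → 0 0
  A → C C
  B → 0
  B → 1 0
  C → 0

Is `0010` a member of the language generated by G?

S ⇒ A1C ⇒ 001C ⇒ 0010

yes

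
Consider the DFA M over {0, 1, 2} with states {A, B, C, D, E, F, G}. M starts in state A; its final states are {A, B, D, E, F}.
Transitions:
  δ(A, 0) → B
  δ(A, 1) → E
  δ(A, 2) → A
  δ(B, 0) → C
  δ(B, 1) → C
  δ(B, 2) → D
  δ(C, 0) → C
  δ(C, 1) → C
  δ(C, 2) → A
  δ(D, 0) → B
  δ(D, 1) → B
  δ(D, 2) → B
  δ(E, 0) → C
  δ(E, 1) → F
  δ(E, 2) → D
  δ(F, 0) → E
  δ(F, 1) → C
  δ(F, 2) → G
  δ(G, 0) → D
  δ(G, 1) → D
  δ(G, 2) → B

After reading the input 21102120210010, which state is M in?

C

A --2--> A
A --1--> E
E --1--> F
F --0--> E
E --2--> D
D --1--> B
B --2--> D
D --0--> B
B --2--> D
D --1--> B
B --0--> C
C --0--> C
C --1--> C
C --0--> C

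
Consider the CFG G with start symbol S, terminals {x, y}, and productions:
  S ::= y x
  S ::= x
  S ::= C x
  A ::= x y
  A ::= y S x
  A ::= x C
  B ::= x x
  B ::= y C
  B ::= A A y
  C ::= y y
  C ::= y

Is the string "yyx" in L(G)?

yes

S ⇒ Cx ⇒ yyx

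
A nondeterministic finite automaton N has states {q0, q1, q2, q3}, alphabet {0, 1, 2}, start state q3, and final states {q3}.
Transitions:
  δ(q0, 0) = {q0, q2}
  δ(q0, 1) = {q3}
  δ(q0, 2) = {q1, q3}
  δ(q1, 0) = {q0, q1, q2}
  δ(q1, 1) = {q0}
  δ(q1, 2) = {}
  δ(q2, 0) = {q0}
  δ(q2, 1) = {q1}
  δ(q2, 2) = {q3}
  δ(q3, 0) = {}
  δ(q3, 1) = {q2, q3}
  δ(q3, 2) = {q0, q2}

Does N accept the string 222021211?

accepted

Start: {q3}
read 2: {q0, q2}
read 2: {q1, q3}
read 2: {q0, q2}
read 0: {q0, q2}
read 2: {q1, q3}
read 1: {q0, q2, q3}
read 2: {q0, q1, q2, q3}
read 1: {q0, q1, q2, q3}
read 1: {q0, q1, q2, q3}
Reachable ∩ accepting = {q3} — nonempty.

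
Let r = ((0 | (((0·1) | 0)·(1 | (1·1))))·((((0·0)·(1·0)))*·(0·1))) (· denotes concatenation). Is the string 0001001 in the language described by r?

yes

Split as 0·001001: (0|(((0·1)|0)·(1|(1·1)))) matches 0 and ((((0·0)·(1·0)))*·(0·1)) matches 001001.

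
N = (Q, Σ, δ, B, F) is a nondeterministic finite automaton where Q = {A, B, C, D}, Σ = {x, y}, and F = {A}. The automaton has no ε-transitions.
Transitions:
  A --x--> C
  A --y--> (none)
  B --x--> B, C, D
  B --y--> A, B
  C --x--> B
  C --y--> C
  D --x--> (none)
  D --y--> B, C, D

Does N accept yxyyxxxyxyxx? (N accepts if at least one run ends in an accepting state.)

rejected

Start: {B}
read y: {A, B}
read x: {B, C, D}
read y: {A, B, C, D}
read y: {A, B, C, D}
read x: {B, C, D}
read x: {B, C, D}
read x: {B, C, D}
read y: {A, B, C, D}
read x: {B, C, D}
read y: {A, B, C, D}
read x: {B, C, D}
read x: {B, C, D}
Reachable ∩ accepting = {} — empty.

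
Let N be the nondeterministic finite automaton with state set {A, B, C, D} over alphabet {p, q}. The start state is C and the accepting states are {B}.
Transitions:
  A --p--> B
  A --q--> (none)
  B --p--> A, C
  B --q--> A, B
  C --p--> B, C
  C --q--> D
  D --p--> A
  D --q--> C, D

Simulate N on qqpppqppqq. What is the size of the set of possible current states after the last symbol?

4

Start: {C}
read q: {D}
read q: {C, D}
read p: {A, B, C}
read p: {A, B, C}
read p: {A, B, C}
read q: {A, B, D}
read p: {A, B, C}
read p: {A, B, C}
read q: {A, B, D}
read q: {A, B, C, D}
Final reachable set {A, B, C, D} has 4 states.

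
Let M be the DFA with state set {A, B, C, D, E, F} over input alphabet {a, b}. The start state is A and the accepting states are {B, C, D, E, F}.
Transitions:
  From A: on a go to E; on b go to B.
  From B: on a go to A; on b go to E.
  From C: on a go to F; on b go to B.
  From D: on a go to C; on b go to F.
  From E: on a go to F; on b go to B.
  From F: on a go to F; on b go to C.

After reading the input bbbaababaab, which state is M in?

A --b--> B
B --b--> E
E --b--> B
B --a--> A
A --a--> E
E --b--> B
B --a--> A
A --b--> B
B --a--> A
A --a--> E
E --b--> B

B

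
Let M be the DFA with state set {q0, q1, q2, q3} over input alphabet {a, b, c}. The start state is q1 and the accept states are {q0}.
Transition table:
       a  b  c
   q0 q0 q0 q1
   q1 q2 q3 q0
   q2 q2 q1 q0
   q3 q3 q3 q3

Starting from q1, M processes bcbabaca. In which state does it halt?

q1 --b--> q3
q3 --c--> q3
q3 --b--> q3
q3 --a--> q3
q3 --b--> q3
q3 --a--> q3
q3 --c--> q3
q3 --a--> q3

q3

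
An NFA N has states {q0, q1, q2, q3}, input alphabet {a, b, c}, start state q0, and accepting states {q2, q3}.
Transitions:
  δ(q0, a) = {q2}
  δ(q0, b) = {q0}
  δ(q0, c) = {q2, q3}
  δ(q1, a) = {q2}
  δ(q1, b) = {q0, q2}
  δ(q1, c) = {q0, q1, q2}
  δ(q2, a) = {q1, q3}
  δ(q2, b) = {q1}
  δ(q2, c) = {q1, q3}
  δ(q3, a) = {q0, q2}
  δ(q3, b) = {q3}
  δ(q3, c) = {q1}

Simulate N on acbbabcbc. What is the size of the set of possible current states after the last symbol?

4

Start: {q0}
read a: {q2}
read c: {q1, q3}
read b: {q0, q2, q3}
read b: {q0, q1, q3}
read a: {q0, q2}
read b: {q0, q1}
read c: {q0, q1, q2, q3}
read b: {q0, q1, q2, q3}
read c: {q0, q1, q2, q3}
Final reachable set {q0, q1, q2, q3} has 4 states.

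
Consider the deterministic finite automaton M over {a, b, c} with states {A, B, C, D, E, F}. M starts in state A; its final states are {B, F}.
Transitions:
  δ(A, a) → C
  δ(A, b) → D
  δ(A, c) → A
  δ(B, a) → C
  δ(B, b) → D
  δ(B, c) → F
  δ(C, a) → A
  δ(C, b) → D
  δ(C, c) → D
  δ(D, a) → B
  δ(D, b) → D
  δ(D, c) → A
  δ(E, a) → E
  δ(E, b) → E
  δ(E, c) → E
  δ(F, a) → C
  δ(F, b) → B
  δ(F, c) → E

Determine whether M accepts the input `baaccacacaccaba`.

A --b--> D
D --a--> B
B --a--> C
C --c--> D
D --c--> A
A --a--> C
C --c--> D
D --a--> B
B --c--> F
F --a--> C
C --c--> D
D --c--> A
A --a--> C
C --b--> D
D --a--> B
End in state B, which is an accepting state.

accepted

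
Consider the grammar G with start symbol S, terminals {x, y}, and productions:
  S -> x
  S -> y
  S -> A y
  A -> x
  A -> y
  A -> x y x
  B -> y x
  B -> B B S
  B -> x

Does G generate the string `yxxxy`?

no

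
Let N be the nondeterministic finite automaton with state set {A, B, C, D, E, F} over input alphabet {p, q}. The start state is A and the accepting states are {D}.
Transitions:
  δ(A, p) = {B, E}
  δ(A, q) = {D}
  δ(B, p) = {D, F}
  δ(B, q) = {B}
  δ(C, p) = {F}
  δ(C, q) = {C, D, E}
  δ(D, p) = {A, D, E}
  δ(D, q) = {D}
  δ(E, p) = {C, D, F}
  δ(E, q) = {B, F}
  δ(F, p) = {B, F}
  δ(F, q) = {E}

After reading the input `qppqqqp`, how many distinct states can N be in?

6

Start: {A}
read q: {D}
read p: {A, D, E}
read p: {A, B, C, D, E, F}
read q: {B, C, D, E, F}
read q: {B, C, D, E, F}
read q: {B, C, D, E, F}
read p: {A, B, C, D, E, F}
Final reachable set {A, B, C, D, E, F} has 6 states.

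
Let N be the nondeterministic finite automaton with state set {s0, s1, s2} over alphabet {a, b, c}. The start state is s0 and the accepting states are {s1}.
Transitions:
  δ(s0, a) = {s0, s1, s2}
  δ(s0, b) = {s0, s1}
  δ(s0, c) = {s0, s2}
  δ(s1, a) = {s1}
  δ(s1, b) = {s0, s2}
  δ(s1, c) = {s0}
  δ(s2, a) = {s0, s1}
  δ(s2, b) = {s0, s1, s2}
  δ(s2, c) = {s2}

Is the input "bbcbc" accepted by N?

Start: {s0}
read b: {s0, s1}
read b: {s0, s1, s2}
read c: {s0, s2}
read b: {s0, s1, s2}
read c: {s0, s2}
Reachable ∩ accepting = {} — empty.

rejected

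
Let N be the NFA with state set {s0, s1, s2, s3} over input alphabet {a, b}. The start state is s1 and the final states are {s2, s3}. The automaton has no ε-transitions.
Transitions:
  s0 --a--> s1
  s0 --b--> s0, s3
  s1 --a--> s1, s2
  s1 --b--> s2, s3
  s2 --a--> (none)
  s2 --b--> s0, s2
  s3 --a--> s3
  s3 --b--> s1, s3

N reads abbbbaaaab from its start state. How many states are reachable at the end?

Start: {s1}
read a: {s1, s2}
read b: {s0, s2, s3}
read b: {s0, s1, s2, s3}
read b: {s0, s1, s2, s3}
read b: {s0, s1, s2, s3}
read a: {s1, s2, s3}
read a: {s1, s2, s3}
read a: {s1, s2, s3}
read a: {s1, s2, s3}
read b: {s0, s1, s2, s3}
Final reachable set {s0, s1, s2, s3} has 4 states.

4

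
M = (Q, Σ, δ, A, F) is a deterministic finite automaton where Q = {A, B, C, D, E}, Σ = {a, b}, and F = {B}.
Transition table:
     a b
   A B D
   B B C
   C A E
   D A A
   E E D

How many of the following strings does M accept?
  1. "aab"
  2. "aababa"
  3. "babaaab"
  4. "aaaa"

"aab": rejected
"aababa": rejected
"babaaab": rejected
"aaaa": accepted

1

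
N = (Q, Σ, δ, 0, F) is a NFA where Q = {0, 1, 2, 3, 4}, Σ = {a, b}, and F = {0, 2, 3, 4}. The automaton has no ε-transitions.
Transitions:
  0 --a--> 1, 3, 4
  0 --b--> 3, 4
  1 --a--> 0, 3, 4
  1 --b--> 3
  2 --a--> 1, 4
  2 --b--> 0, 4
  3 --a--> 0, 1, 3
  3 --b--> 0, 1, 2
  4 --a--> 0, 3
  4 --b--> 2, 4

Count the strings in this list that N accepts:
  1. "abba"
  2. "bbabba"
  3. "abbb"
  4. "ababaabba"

4

"abba": accepted
"bbabba": accepted
"abbb": accepted
"ababaabba": accepted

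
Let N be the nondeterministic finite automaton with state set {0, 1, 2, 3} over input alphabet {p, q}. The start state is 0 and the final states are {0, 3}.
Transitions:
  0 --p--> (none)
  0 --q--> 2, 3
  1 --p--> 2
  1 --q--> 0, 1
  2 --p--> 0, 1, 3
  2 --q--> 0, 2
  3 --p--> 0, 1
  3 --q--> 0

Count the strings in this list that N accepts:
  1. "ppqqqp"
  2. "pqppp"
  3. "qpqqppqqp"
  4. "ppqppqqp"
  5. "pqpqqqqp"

1

"ppqqqp": rejected
"pqppp": rejected
"qpqqppqqp": accepted
"ppqppqqp": rejected
"pqpqqqqp": rejected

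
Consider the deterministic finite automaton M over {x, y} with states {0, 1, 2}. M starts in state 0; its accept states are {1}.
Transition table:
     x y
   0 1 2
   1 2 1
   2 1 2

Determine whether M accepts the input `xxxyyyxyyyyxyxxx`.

0 --x--> 1
1 --x--> 2
2 --x--> 1
1 --y--> 1
1 --y--> 1
1 --y--> 1
1 --x--> 2
2 --y--> 2
2 --y--> 2
2 --y--> 2
2 --y--> 2
2 --x--> 1
1 --y--> 1
1 --x--> 2
2 --x--> 1
1 --x--> 2
End in state 2, which is not an accepting state.

rejected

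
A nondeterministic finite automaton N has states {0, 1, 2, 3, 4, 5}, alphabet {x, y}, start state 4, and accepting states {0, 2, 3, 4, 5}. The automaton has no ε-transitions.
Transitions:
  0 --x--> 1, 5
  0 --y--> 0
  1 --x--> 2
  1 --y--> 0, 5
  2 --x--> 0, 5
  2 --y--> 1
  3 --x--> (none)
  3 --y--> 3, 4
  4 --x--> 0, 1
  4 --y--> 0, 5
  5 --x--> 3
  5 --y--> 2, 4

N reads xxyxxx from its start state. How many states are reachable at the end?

Start: {4}
read x: {0, 1}
read x: {1, 2, 5}
read y: {0, 1, 2, 4, 5}
read x: {0, 1, 2, 3, 5}
read x: {0, 1, 2, 3, 5}
read x: {0, 1, 2, 3, 5}
Final reachable set {0, 1, 2, 3, 5} has 5 states.

5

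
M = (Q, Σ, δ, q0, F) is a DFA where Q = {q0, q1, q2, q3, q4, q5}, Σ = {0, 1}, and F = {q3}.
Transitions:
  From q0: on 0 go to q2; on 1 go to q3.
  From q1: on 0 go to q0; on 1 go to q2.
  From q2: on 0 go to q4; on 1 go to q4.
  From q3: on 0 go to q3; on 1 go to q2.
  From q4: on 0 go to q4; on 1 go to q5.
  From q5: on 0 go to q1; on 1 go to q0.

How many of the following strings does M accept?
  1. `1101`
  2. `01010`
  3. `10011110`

`1101`: rejected
`01010`: rejected
`10011110`: rejected

0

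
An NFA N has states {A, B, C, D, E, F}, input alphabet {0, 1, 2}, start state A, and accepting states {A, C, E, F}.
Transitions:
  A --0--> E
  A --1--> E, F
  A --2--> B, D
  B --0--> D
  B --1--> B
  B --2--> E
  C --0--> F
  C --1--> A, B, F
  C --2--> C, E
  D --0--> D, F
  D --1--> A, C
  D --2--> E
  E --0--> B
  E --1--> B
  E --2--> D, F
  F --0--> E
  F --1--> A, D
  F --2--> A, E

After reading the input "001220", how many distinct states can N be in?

Start: {A}
read 0: {E}
read 0: {B}
read 1: {B}
read 2: {E}
read 2: {D, F}
read 0: {D, E, F}
Final reachable set {D, E, F} has 3 states.

3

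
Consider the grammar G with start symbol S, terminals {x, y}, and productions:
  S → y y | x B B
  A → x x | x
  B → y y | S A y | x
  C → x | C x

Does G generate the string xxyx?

no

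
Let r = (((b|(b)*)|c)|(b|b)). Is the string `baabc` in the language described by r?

no

Neither ((b|(b)*)|c) nor (b|b) matches baabc.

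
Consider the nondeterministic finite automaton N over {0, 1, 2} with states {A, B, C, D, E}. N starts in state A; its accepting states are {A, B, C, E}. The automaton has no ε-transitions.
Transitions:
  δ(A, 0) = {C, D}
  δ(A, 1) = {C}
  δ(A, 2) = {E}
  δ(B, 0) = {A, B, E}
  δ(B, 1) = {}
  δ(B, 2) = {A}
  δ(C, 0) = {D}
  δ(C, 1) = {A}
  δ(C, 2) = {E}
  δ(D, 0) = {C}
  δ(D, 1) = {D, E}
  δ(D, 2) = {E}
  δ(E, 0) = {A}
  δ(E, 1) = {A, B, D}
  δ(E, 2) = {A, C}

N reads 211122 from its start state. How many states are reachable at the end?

3

Start: {A}
read 2: {E}
read 1: {A, B, D}
read 1: {C, D, E}
read 1: {A, B, D, E}
read 2: {A, C, E}
read 2: {A, C, E}
Final reachable set {A, C, E} has 3 states.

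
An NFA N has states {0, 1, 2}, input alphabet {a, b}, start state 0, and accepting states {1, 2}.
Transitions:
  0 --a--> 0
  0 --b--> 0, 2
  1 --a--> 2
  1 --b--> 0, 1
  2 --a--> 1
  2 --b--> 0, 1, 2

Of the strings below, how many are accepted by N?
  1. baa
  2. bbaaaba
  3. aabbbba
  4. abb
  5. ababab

baa: accepted
bbaaaba: accepted
aabbbba: accepted
abb: accepted
ababab: accepted

5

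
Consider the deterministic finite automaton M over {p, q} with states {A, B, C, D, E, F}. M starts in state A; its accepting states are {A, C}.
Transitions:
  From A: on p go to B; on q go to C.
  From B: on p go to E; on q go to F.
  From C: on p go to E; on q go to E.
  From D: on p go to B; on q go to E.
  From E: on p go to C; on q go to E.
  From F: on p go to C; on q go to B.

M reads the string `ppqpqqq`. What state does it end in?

A --p--> B
B --p--> E
E --q--> E
E --p--> C
C --q--> E
E --q--> E
E --q--> E

E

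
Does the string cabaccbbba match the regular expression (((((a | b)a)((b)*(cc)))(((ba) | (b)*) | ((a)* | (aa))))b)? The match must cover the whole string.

No split of cabaccbbba into u·v has ((((a|b)a)((b)*(cc)))(((ba)|(b)*)|((a)*|(aa)))) matching u and b matching v.

no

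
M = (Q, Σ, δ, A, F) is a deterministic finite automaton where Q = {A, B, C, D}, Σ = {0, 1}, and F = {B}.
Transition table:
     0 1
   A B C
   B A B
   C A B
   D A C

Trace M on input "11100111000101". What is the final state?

C

A --1--> C
C --1--> B
B --1--> B
B --0--> A
A --0--> B
B --1--> B
B --1--> B
B --1--> B
B --0--> A
A --0--> B
B --0--> A
A --1--> C
C --0--> A
A --1--> C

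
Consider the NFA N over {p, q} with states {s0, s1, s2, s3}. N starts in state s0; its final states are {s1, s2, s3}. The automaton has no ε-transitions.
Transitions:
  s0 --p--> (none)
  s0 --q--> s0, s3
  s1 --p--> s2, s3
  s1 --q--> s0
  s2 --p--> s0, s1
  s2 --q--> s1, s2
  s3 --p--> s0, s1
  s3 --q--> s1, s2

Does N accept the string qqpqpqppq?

accepted

Start: {s0}
read q: {s0, s3}
read q: {s0, s1, s2, s3}
read p: {s0, s1, s2, s3}
read q: {s0, s1, s2, s3}
read p: {s0, s1, s2, s3}
read q: {s0, s1, s2, s3}
read p: {s0, s1, s2, s3}
read p: {s0, s1, s2, s3}
read q: {s0, s1, s2, s3}
Reachable ∩ accepting = {s1, s2, s3} — nonempty.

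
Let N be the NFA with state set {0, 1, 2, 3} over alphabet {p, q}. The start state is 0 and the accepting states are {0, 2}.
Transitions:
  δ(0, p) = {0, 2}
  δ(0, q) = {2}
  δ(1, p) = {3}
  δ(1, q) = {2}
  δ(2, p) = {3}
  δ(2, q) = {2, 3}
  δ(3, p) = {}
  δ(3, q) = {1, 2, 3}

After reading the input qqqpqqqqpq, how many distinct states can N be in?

3

Start: {0}
read q: {2}
read q: {2, 3}
read q: {1, 2, 3}
read p: {3}
read q: {1, 2, 3}
read q: {1, 2, 3}
read q: {1, 2, 3}
read q: {1, 2, 3}
read p: {3}
read q: {1, 2, 3}
Final reachable set {1, 2, 3} has 3 states.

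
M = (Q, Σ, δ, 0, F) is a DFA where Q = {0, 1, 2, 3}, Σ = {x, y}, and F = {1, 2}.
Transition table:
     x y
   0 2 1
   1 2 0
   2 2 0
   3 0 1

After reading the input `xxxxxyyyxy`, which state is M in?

0 --x--> 2
2 --x--> 2
2 --x--> 2
2 --x--> 2
2 --x--> 2
2 --y--> 0
0 --y--> 1
1 --y--> 0
0 --x--> 2
2 --y--> 0

0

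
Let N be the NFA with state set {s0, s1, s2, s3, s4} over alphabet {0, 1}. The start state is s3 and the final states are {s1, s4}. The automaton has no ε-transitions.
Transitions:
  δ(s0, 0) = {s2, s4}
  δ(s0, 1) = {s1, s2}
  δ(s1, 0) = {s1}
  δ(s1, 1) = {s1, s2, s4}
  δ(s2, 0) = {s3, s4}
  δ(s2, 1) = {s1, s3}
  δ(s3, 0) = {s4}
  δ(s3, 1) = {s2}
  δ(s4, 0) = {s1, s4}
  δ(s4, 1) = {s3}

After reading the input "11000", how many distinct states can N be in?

2

Start: {s3}
read 1: {s2}
read 1: {s1, s3}
read 0: {s1, s4}
read 0: {s1, s4}
read 0: {s1, s4}
Final reachable set {s1, s4} has 2 states.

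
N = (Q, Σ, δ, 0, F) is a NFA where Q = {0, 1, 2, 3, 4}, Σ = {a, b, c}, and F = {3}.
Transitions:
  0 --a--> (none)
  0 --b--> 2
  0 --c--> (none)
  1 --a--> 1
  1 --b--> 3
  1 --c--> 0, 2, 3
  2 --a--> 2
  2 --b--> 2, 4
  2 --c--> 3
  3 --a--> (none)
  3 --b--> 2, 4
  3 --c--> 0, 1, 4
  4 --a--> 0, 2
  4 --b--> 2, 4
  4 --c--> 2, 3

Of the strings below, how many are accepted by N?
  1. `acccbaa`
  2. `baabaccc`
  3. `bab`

`acccbaa`: rejected
`baabaccc`: accepted
`bab`: rejected

1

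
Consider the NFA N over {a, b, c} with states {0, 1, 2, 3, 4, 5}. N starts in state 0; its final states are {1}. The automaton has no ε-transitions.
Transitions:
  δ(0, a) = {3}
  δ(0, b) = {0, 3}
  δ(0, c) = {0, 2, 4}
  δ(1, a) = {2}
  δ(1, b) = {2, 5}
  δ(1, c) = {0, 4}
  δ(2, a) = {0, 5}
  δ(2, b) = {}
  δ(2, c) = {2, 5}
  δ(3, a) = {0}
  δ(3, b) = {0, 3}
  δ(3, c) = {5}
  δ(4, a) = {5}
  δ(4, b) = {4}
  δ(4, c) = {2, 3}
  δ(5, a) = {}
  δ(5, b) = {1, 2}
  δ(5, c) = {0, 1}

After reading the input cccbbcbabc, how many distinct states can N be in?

4

Start: {0}
read c: {0, 2, 4}
read c: {0, 2, 3, 4, 5}
read c: {0, 1, 2, 3, 4, 5}
read b: {0, 1, 2, 3, 4, 5}
read b: {0, 1, 2, 3, 4, 5}
read c: {0, 1, 2, 3, 4, 5}
read b: {0, 1, 2, 3, 4, 5}
read a: {0, 2, 3, 5}
read b: {0, 1, 2, 3}
read c: {0, 2, 4, 5}
Final reachable set {0, 2, 4, 5} has 4 states.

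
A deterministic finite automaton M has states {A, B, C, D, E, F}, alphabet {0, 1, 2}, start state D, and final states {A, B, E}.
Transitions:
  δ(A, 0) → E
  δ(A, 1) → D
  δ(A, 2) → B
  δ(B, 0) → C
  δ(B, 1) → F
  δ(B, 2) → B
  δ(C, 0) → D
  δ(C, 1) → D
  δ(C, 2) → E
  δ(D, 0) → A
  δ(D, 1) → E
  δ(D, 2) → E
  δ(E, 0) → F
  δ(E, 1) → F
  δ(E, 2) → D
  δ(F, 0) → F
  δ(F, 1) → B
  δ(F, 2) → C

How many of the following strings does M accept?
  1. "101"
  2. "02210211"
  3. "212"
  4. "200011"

2

"101": accepted
"02210211": accepted
"212": rejected
"200011": rejected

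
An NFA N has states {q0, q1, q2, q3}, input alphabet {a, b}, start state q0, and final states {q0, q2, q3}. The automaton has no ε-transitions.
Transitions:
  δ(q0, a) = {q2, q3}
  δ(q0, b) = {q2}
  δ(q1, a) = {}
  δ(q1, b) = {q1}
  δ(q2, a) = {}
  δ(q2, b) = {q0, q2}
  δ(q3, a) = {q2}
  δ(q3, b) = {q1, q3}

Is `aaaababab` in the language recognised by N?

rejected

Start: {q0}
read a: {q2, q3}
read a: {q2}
read a: {}
The reachable set is empty and stays empty for the remaining 6 symbols.
Reachable ∩ accepting = {} — empty.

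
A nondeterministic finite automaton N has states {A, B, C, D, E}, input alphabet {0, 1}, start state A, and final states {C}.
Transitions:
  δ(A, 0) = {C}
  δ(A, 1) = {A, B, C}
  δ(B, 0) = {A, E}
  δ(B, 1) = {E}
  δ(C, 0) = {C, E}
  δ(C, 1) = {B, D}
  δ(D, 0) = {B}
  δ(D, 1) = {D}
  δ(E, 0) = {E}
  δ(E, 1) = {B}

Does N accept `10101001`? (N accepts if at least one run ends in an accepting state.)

accepted

Start: {A}
read 1: {A, B, C}
read 0: {A, C, E}
read 1: {A, B, C, D}
read 0: {A, B, C, E}
read 1: {A, B, C, D, E}
read 0: {A, B, C, E}
read 0: {A, C, E}
read 1: {A, B, C, D}
Reachable ∩ accepting = {C} — nonempty.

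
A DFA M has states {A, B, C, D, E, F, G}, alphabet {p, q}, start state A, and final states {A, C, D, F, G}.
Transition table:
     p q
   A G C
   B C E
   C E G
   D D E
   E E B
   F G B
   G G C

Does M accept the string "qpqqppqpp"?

rejected

A --q--> C
C --p--> E
E --q--> B
B --q--> E
E --p--> E
E --p--> E
E --q--> B
B --p--> C
C --p--> E
End in state E, which is not an accepting state.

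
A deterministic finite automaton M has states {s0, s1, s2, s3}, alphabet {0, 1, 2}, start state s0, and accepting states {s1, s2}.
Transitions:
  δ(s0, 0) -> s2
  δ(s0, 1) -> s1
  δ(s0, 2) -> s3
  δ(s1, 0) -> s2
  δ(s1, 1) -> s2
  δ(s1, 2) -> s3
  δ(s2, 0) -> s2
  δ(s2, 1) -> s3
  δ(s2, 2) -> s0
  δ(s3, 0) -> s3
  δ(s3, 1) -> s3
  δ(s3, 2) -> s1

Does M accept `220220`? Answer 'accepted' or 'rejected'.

rejected

s0 --2--> s3
s3 --2--> s1
s1 --0--> s2
s2 --2--> s0
s0 --2--> s3
s3 --0--> s3
End in state s3, which is not an accepting state.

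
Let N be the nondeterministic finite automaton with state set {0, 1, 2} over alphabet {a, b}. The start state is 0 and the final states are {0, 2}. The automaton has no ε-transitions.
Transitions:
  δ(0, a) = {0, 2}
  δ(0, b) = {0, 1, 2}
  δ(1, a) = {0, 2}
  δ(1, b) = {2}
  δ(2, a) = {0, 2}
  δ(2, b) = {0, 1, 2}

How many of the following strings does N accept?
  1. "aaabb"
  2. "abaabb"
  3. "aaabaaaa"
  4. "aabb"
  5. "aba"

"aaabb": accepted
"abaabb": accepted
"aaabaaaa": accepted
"aabb": accepted
"aba": accepted

5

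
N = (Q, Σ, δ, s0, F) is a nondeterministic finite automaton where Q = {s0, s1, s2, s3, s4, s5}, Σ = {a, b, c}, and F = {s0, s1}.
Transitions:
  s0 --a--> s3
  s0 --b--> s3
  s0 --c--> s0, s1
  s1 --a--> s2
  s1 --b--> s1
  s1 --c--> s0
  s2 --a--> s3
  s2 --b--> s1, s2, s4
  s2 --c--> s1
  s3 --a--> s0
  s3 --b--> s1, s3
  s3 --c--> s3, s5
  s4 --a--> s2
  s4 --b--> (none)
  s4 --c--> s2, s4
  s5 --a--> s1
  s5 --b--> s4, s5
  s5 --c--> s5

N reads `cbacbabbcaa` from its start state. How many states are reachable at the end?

3

Start: {s0}
read c: {s0, s1}
read b: {s1, s3}
read a: {s0, s2}
read c: {s0, s1}
read b: {s1, s3}
read a: {s0, s2}
read b: {s1, s2, s3, s4}
read b: {s1, s2, s3, s4}
read c: {s0, s1, s2, s3, s4, s5}
read a: {s0, s1, s2, s3}
read a: {s0, s2, s3}
Final reachable set {s0, s2, s3} has 3 states.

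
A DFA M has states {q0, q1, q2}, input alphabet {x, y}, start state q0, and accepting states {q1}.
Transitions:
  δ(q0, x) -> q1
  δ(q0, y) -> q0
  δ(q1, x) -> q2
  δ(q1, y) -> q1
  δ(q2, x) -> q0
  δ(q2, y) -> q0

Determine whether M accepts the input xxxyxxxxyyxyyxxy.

q0 --x--> q1
q1 --x--> q2
q2 --x--> q0
q0 --y--> q0
q0 --x--> q1
q1 --x--> q2
q2 --x--> q0
q0 --x--> q1
q1 --y--> q1
q1 --y--> q1
q1 --x--> q2
q2 --y--> q0
q0 --y--> q0
q0 --x--> q1
q1 --x--> q2
q2 --y--> q0
End in state q0, which is not an accepting state.

rejected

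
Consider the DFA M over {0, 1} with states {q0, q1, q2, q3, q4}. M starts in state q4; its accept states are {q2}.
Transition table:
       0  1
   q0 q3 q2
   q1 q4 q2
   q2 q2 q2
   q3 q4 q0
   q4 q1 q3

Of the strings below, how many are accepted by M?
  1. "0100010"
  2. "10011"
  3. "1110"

3

"0100010": accepted
"10011": accepted
"1110": accepted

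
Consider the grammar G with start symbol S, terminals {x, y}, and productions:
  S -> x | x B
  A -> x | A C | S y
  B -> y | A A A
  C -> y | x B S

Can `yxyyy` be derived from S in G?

no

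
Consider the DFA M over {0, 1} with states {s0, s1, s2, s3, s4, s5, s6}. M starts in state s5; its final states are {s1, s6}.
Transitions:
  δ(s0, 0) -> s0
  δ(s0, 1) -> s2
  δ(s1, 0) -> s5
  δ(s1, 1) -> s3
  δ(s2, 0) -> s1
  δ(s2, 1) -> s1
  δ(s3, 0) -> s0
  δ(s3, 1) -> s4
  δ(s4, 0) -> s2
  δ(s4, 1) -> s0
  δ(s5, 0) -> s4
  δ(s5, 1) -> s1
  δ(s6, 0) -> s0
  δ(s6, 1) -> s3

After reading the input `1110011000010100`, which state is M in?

s5

s5 --1--> s1
s1 --1--> s3
s3 --1--> s4
s4 --0--> s2
s2 --0--> s1
s1 --1--> s3
s3 --1--> s4
s4 --0--> s2
s2 --0--> s1
s1 --0--> s5
s5 --0--> s4
s4 --1--> s0
s0 --0--> s0
s0 --1--> s2
s2 --0--> s1
s1 --0--> s5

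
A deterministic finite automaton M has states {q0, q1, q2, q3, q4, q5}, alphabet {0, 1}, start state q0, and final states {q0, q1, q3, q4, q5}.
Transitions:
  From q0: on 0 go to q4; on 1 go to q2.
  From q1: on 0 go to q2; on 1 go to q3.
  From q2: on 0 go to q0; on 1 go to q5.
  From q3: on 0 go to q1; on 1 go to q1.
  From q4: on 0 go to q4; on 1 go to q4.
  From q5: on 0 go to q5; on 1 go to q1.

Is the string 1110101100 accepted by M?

q0 --1--> q2
q2 --1--> q5
q5 --1--> q1
q1 --0--> q2
q2 --1--> q5
q5 --0--> q5
q5 --1--> q1
q1 --1--> q3
q3 --0--> q1
q1 --0--> q2
End in state q2, which is not an accepting state.

rejected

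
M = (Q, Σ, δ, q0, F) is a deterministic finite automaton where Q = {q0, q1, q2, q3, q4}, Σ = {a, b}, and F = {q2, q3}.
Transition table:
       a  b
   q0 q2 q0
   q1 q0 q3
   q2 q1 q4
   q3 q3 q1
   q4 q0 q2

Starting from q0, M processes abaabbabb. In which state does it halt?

q1

q0 --a--> q2
q2 --b--> q4
q4 --a--> q0
q0 --a--> q2
q2 --b--> q4
q4 --b--> q2
q2 --a--> q1
q1 --b--> q3
q3 --b--> q1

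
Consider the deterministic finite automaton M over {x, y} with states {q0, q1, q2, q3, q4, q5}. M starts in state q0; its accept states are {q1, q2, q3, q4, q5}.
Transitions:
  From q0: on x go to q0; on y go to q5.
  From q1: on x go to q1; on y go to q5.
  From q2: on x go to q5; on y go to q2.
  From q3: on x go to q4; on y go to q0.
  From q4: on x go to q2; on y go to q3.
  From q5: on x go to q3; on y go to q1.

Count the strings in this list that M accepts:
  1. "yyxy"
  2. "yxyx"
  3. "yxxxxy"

"yyxy": accepted
"yxyx": rejected
"yxxxxy": accepted

2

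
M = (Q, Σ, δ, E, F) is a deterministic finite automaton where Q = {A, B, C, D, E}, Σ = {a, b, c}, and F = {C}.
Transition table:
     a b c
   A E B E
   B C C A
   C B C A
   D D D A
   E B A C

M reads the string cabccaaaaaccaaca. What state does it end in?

E

E --c--> C
C --a--> B
B --b--> C
C --c--> A
A --c--> E
E --a--> B
B --a--> C
C --a--> B
B --a--> C
C --a--> B
B --c--> A
A --c--> E
E --a--> B
B --a--> C
C --c--> A
A --a--> E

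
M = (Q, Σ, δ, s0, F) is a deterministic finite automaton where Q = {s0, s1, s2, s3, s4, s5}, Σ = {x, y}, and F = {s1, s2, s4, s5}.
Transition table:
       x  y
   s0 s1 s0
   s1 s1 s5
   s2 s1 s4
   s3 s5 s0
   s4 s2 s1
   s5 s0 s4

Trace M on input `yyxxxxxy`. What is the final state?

s0 --y--> s0
s0 --y--> s0
s0 --x--> s1
s1 --x--> s1
s1 --x--> s1
s1 --x--> s1
s1 --x--> s1
s1 --y--> s5

s5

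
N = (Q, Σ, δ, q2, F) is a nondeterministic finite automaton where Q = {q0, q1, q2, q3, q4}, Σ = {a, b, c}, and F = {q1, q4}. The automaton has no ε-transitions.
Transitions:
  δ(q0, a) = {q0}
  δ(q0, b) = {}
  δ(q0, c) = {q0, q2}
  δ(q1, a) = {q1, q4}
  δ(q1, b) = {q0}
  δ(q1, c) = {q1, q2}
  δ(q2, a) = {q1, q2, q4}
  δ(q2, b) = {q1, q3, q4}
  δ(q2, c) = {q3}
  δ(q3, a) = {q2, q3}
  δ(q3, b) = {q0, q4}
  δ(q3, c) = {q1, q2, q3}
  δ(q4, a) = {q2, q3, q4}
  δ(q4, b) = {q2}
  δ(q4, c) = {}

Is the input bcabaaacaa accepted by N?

accepted

Start: {q2}
read b: {q1, q3, q4}
read c: {q1, q2, q3}
read a: {q1, q2, q3, q4}
read b: {q0, q1, q2, q3, q4}
read a: {q0, q1, q2, q3, q4}
read a: {q0, q1, q2, q3, q4}
read a: {q0, q1, q2, q3, q4}
read c: {q0, q1, q2, q3}
read a: {q0, q1, q2, q3, q4}
read a: {q0, q1, q2, q3, q4}
Reachable ∩ accepting = {q1, q4} — nonempty.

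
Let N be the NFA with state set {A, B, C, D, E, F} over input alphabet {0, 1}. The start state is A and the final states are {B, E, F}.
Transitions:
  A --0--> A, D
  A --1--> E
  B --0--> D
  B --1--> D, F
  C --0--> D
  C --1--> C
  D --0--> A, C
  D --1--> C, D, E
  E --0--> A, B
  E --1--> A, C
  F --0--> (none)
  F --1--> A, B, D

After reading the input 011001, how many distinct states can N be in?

3

Start: {A}
read 0: {A, D}
read 1: {C, D, E}
read 1: {A, C, D, E}
read 0: {A, B, C, D}
read 0: {A, C, D}
read 1: {C, D, E}
Final reachable set {C, D, E} has 3 states.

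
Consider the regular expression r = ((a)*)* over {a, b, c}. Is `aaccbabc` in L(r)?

no

aaccbabc cannot be split into zero or more pieces each matching (a)*.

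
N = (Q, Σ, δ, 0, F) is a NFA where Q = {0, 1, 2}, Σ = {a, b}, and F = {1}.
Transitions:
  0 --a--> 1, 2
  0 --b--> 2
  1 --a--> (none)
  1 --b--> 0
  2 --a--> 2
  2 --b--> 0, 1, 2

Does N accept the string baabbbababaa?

Start: {0}
read b: {2}
read a: {2}
read a: {2}
read b: {0, 1, 2}
read b: {0, 1, 2}
read b: {0, 1, 2}
read a: {1, 2}
read b: {0, 1, 2}
read a: {1, 2}
read b: {0, 1, 2}
read a: {1, 2}
read a: {2}
Reachable ∩ accepting = {} — empty.

rejected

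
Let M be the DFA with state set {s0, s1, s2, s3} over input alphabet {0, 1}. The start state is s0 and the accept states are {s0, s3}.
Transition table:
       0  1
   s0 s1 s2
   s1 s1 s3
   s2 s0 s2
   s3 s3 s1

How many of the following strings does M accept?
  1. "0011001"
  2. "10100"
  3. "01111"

1

"0011001": accepted
"10100": rejected
"01111": rejected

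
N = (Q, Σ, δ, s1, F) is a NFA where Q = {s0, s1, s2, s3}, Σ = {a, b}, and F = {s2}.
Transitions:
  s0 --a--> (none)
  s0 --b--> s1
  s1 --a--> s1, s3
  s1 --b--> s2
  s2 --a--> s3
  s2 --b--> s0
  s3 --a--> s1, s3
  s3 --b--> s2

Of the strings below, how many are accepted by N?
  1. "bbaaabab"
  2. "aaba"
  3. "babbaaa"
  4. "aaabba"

"bbaaabab": rejected
"aaba": rejected
"babbaaa": rejected
"aaabba": rejected

0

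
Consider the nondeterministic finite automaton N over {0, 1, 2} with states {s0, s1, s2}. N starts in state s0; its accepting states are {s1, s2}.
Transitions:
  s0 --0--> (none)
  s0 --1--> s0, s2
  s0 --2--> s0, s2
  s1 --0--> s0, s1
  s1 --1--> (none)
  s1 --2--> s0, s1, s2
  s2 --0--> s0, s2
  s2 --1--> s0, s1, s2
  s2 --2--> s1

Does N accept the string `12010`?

Start: {s0}
read 1: {s0, s2}
read 2: {s0, s1, s2}
read 0: {s0, s1, s2}
read 1: {s0, s1, s2}
read 0: {s0, s1, s2}
Reachable ∩ accepting = {s1, s2} — nonempty.

accepted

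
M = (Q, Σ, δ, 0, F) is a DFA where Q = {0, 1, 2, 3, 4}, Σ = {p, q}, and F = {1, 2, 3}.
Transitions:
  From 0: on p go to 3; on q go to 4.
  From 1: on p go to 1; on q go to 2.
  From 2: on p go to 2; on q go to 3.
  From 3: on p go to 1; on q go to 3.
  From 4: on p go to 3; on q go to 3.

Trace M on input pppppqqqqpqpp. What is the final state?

0 --p--> 3
3 --p--> 1
1 --p--> 1
1 --p--> 1
1 --p--> 1
1 --q--> 2
2 --q--> 3
3 --q--> 3
3 --q--> 3
3 --p--> 1
1 --q--> 2
2 --p--> 2
2 --p--> 2

2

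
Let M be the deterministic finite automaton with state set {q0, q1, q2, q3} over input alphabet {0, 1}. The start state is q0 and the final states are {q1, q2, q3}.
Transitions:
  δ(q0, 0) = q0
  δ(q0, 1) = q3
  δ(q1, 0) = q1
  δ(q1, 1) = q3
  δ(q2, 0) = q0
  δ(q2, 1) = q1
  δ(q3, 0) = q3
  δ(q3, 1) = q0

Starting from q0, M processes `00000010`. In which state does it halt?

q3

q0 --0--> q0
q0 --0--> q0
q0 --0--> q0
q0 --0--> q0
q0 --0--> q0
q0 --0--> q0
q0 --1--> q3
q3 --0--> q3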